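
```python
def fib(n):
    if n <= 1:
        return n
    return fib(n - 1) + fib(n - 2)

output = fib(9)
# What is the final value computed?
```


fib(9)
= fib(8) + fib(7)
= (fib(7) + fib(6)) + fib(7)
Computing bottom-up: fib(0)=0, fib(1)=1, fib(2)=1, fib(3)=2, fib(4)=3, fib(5)=5, fib(6)=8, fib(7)=13, fib(8)=21, fib(9)=34
= 34


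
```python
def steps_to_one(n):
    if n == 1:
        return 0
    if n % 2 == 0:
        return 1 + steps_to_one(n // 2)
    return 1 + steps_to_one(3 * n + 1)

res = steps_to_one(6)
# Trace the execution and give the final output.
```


steps_to_one(6)
6 is even -> steps_to_one(3)
3 is odd -> 3*3+1 = 10 -> steps_to_one(10)
10 is even -> steps_to_one(5)
5 is odd -> 3*5+1 = 16 -> steps_to_one(16)
16 is even -> steps_to_one(8)
8 is even -> steps_to_one(4)
4 is even -> steps_to_one(2)
2 is even -> steps_to_one(1)
Reached 1 after 8 steps
= 8


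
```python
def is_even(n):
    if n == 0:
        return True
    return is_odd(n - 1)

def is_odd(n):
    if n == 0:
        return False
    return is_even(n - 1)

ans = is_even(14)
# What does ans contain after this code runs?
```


is_even(14)
= is_odd(13)
= is_even(12)
= is_odd(11)
= is_even(10)
= is_odd(9)
= is_even(8)
= is_odd(7)
= is_even(6)
= is_odd(5)
= is_even(4)
= is_odd(3)
= is_even(2)
= is_odd(1)
= is_even(0)
n == 0: return True
= True


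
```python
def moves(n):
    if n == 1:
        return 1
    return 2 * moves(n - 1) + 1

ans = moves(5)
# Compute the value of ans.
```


moves(5)
= 2 * moves(4) + 1
= 2 * (2 * moves(3) + 1) + 1
= 2 * (2 * (2 * moves(2) + 1) + 1) + 1
= 2 * (2 * (2 * (2 * moves(1) + 1) + 1) + 1) + 1
Now compute bottom-up:
moves(1) = 1
moves(2) = 2 * 1 + 1 = 3
moves(3) = 2 * 3 + 1 = 7
moves(4) = 2 * 7 + 1 = 15
moves(5) = 2 * 15 + 1 = 31
= 31


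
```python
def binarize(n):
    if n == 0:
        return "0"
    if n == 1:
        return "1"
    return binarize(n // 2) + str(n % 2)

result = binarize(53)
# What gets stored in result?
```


binarize(53)
= binarize(26) + "1"
= binarize(13) + "0" + "1"
= binarize(6) + "1" + "0" + "1"
= binarize(3) + "0" + "1" + "0" + "1"
= binarize(1) + "1" + "0" + "1" + "0" + "1"
= "1" + "1" + "0" + "1" + "0" + "1"
= "110101"


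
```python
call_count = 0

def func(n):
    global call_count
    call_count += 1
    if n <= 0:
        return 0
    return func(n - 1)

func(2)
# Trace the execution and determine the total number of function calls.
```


func(2) calls func(1) calls ... calls func(0)
Total calls: 2 + 1 (for base case) = 3


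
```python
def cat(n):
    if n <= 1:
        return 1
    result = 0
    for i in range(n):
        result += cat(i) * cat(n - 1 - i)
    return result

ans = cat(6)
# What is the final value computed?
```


cat(6)
= sum of cat(i) * cat(6-1-i) for i in 0..5
First compute sub-values bottom-up:
  cat(0) = 1, cat(1) = 1
  cat(2) = 1*1 + 1*1 = 2
  cat(3) = 1*2 + 1*1 + 2*1 = 5
  cat(4) = 1*5 + 1*2 + 2*1 + 5*1 = 14
  cat(5) = 1*14 + 1*5 + 2*2 + 5*1 + 14*1 = 42
Now cat(6):
  cat(0)*cat(5) = 1*42 = 42
  cat(1)*cat(4) = 1*14 = 14
  cat(2)*cat(3) = 2*5 = 10
  cat(3)*cat(2) = 5*2 = 10
  cat(4)*cat(1) = 14*1 = 14
  cat(5)*cat(0) = 42*1 = 42
= 42 + 14 + 10 + 10 + 14 + 42
= 132


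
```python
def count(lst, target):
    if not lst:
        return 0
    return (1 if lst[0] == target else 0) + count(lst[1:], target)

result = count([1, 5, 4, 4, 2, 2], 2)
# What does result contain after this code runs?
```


count([1, 5, 4, 4, 2, 2], 2)
lst[0]=1 != 2: 0 + count([5, 4, 4, 2, 2], 2)
lst[0]=5 != 2: 0 + count([4, 4, 2, 2], 2)
lst[0]=4 != 2: 0 + count([4, 2, 2], 2)
lst[0]=4 != 2: 0 + count([2, 2], 2)
lst[0]=2 == 2: 1 + count([2], 2)
lst[0]=2 == 2: 1 + count([], 2)
= 2


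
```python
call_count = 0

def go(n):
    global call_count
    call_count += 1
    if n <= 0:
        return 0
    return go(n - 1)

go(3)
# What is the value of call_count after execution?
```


go(3) calls go(2) calls ... calls go(0)
Total calls: 3 + 1 (for base case) = 4


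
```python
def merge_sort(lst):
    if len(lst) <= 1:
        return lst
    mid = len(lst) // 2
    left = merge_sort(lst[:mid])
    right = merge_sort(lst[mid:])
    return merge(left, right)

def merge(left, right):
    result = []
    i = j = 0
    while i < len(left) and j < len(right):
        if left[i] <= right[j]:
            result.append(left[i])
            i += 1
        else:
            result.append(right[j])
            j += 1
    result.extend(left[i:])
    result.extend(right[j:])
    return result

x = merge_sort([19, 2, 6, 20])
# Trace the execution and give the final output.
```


merge_sort([19, 2, 6, 20])
Split into [19, 2] and [6, 20]
Left sorted: [2, 19]
Right sorted: [6, 20]
Merge [2, 19] and [6, 20]
= [2, 6, 19, 20]


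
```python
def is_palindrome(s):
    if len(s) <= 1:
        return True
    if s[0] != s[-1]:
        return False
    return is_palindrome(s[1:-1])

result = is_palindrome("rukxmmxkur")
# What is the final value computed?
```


is_palindrome("rukxmmxkur")
"rukxmmxkur": s[0]='r' == s[-1]='r' -> is_palindrome("ukxmmxku")
"ukxmmxku": s[0]='u' == s[-1]='u' -> is_palindrome("kxmmxk")
"kxmmxk": s[0]='k' == s[-1]='k' -> is_palindrome("xmmx")
"xmmx": s[0]='x' == s[-1]='x' -> is_palindrome("mm")
"mm": s[0]='m' == s[-1]='m' -> is_palindrome("")
"": len <= 1 -> True
= True


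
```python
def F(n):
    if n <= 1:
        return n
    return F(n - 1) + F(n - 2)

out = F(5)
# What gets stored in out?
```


F(5)
= F(4) + F(3)
= (F(3) + F(2)) + F(3)
Computing bottom-up: F(0)=0, F(1)=1, F(2)=1, F(3)=2, F(4)=3, F(5)=5
= 5


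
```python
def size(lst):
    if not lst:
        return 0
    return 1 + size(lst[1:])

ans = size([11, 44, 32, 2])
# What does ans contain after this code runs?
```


size([11, 44, 32, 2])
= 1 + size([44, 32, 2])
= 1 + 1 + size([32, 2])
= 1 + 1 + 1 + size([2])
= 1 + 1 + 1 + 1 + size([])
= 1 + 1 + 1 + 1 + 0
= 4


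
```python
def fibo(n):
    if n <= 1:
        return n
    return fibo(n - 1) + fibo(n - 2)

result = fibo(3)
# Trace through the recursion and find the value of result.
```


fibo(3)
= fibo(2) + fibo(1)
Computing bottom-up: fibo(0)=0, fibo(1)=1, fibo(2)=1, fibo(3)=2
= 2


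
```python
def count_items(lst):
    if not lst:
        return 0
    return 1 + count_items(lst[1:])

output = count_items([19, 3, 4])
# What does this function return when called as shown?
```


count_items([19, 3, 4])
= 1 + count_items([3, 4])
= 1 + 1 + count_items([4])
= 1 + 1 + 1 + count_items([])
= 1 + 1 + 1 + 0
= 3


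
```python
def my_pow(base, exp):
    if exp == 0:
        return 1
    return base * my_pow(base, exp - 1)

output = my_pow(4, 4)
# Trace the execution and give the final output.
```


my_pow(4, 4)
= 4 * my_pow(4, 3)
= 4 * 4 * my_pow(4, 2)
= 4 * 4 * 4 * my_pow(4, 1)
= 4 * 4 * 4 * 4 * my_pow(4, 0)
= 4 * 4 * 4 * 4 * 1
= 256


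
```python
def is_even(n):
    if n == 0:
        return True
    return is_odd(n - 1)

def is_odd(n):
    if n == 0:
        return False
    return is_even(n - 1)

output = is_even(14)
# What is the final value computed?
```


is_even(14)
= is_odd(13)
= is_even(12)
= is_odd(11)
= is_even(10)
= is_odd(9)
= is_even(8)
= is_odd(7)
= is_even(6)
= is_odd(5)
= is_even(4)
= is_odd(3)
= is_even(2)
= is_odd(1)
= is_even(0)
n == 0: return True
= True


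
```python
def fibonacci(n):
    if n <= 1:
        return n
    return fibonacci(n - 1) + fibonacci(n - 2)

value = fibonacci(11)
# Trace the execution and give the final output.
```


fibonacci(11)
= fibonacci(10) + fibonacci(9)
= (fibonacci(9) + fibonacci(8)) + fibonacci(9)
Computing bottom-up: fibonacci(0)=0, fibonacci(1)=1, fibonacci(2)=1, fibonacci(3)=2, fibonacci(4)=3, fibonacci(5)=5, fibonacci(6)=8, fibonacci(7)=13, fibonacci(8)=21, fibonacci(9)=34, fibonacci(10)=55, fibonacci(11)=89
= 89


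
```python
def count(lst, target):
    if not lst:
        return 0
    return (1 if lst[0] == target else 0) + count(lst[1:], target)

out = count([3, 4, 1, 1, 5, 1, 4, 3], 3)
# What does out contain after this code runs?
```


count([3, 4, 1, 1, 5, 1, 4, 3], 3)
lst[0]=3 == 3: 1 + count([4, 1, 1, 5, 1, 4, 3], 3)
lst[0]=4 != 3: 0 + count([1, 1, 5, 1, 4, 3], 3)
lst[0]=1 != 3: 0 + count([1, 5, 1, 4, 3], 3)
lst[0]=1 != 3: 0 + count([5, 1, 4, 3], 3)
lst[0]=5 != 3: 0 + count([1, 4, 3], 3)
lst[0]=1 != 3: 0 + count([4, 3], 3)
lst[0]=4 != 3: 0 + count([3], 3)
lst[0]=3 == 3: 1 + count([], 3)
= 2


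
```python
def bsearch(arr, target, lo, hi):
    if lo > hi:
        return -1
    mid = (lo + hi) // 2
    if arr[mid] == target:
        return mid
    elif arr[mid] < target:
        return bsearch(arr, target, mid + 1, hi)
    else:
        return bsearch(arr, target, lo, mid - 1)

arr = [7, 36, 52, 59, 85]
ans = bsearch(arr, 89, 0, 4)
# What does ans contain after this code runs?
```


bsearch(arr, 89, 0, 4)
lo=0, hi=4, mid=2, arr[mid]=52
52 < 89, search right half
lo=3, hi=4, mid=3, arr[mid]=59
59 < 89, search right half
lo=4, hi=4, mid=4, arr[mid]=85
85 < 89, search right half
lo > hi, target not found, return -1
= -1


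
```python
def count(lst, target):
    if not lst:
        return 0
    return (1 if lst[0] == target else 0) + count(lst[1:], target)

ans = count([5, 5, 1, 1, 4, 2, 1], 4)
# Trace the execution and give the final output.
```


count([5, 5, 1, 1, 4, 2, 1], 4)
lst[0]=5 != 4: 0 + count([5, 1, 1, 4, 2, 1], 4)
lst[0]=5 != 4: 0 + count([1, 1, 4, 2, 1], 4)
lst[0]=1 != 4: 0 + count([1, 4, 2, 1], 4)
lst[0]=1 != 4: 0 + count([4, 2, 1], 4)
lst[0]=4 == 4: 1 + count([2, 1], 4)
lst[0]=2 != 4: 0 + count([1], 4)
lst[0]=1 != 4: 0 + count([], 4)
= 1


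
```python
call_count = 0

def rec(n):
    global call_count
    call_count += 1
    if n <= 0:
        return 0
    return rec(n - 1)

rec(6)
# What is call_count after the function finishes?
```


rec(6) calls rec(5) calls ... calls rec(0)
Total calls: 6 + 1 (for base case) = 7


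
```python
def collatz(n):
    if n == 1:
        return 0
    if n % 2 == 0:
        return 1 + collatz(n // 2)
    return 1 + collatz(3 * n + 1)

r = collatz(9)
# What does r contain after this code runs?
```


collatz(9)
9 is odd -> 3*9+1 = 28 -> collatz(28)
28 is even -> collatz(14)
14 is even -> collatz(7)
7 is odd -> 3*7+1 = 22 -> collatz(22)
22 is even -> collatz(11)
11 is odd -> 3*11+1 = 34 -> collatz(34)
34 is even -> collatz(17)
17 is odd -> 3*17+1 = 52 -> collatz(52)
52 is even -> collatz(26)
26 is even -> collatz(13)
13 is odd -> 3*13+1 = 40 -> collatz(40)
40 is even -> collatz(20)
20 is even -> collatz(10)
10 is even -> collatz(5)
5 is odd -> 3*5+1 = 16 -> collatz(16)
16 is even -> collatz(8)
8 is even -> collatz(4)
4 is even -> collatz(2)
2 is even -> collatz(1)
Reached 1 after 19 steps
= 19


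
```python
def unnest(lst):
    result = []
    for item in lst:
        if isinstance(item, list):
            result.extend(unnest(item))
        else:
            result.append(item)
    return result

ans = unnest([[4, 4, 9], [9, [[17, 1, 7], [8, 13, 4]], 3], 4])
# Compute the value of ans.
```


unnest([[4, 4, 9], [9, [[17, 1, 7], [8, 13, 4]], 3], 4])
Processing each element:
  [4, 4, 9] is a list -> unnest recursively -> [4, 4, 9]
  [9, [[17, 1, 7], [8, 13, 4]], 3] is a list -> unnest recursively -> [9, 17, 1, 7, 8, 13, 4, 3]
  4 is not a list -> append 4
= [4, 4, 9, 9, 17, 1, 7, 8, 13, 4, 3, 4]


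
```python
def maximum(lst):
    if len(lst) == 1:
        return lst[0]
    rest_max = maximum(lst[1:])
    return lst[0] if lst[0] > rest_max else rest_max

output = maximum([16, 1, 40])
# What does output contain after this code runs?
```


maximum([16, 1, 40])
= compare 16 with maximum([1, 40])
= compare 1 with maximum([40])
Base: maximum([40]) = 40
compare 1 with 40: max = 40
compare 16 with 40: max = 40
= 40


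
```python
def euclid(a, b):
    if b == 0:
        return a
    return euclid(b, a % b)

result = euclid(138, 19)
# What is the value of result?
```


euclid(138, 19)
= euclid(19, 138 % 19) = euclid(19, 5)
= euclid(5, 19 % 5) = euclid(5, 4)
= euclid(4, 5 % 4) = euclid(4, 1)
= euclid(1, 4 % 1) = euclid(1, 0)
b == 0, return a = 1


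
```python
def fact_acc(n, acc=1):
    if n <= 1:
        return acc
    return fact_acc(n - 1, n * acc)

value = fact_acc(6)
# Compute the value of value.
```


fact_acc(6, 1)
= fact_acc(5, 6 * 1) = fact_acc(5, 6)
= fact_acc(4, 5 * 6) = fact_acc(4, 30)
= fact_acc(3, 4 * 30) = fact_acc(3, 120)
= fact_acc(2, 3 * 120) = fact_acc(2, 360)
= fact_acc(1, 2 * 360) = fact_acc(1, 720)
n <= 1, return acc = 720


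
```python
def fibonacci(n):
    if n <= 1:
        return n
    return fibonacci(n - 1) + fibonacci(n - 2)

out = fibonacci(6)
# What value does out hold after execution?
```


fibonacci(6)
= fibonacci(5) + fibonacci(4)
= (fibonacci(4) + fibonacci(3)) + fibonacci(4)
Computing bottom-up: fibonacci(0)=0, fibonacci(1)=1, fibonacci(2)=1, fibonacci(3)=2, fibonacci(4)=3, fibonacci(5)=5, fibonacci(6)=8
= 8


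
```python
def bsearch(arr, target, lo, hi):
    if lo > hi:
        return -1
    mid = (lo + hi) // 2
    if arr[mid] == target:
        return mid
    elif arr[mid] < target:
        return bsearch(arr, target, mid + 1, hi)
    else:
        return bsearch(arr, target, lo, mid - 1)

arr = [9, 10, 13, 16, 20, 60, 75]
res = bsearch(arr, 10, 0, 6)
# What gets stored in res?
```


bsearch(arr, 10, 0, 6)
lo=0, hi=6, mid=3, arr[mid]=16
16 > 10, search left half
lo=0, hi=2, mid=1, arr[mid]=10
arr[1] == 10, found at index 1
= 1


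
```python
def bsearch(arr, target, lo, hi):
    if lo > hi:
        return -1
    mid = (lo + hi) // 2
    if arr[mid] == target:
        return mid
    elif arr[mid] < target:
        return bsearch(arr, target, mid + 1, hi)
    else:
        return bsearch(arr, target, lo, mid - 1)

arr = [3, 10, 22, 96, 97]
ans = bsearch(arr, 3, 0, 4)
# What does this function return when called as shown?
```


bsearch(arr, 3, 0, 4)
lo=0, hi=4, mid=2, arr[mid]=22
22 > 3, search left half
lo=0, hi=1, mid=0, arr[mid]=3
arr[0] == 3, found at index 0
= 0


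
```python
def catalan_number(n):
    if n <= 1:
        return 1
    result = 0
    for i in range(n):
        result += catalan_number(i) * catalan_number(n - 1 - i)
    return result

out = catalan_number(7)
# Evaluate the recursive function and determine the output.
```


catalan_number(7)
= sum of catalan_number(i) * catalan_number(7-1-i) for i in 0..6
First compute sub-values bottom-up:
  catalan_number(0) = 1, catalan_number(1) = 1
  catalan_number(2) = 1*1 + 1*1 = 2
  catalan_number(3) = 1*2 + 1*1 + 2*1 = 5
  catalan_number(4) = 1*5 + 1*2 + 2*1 + 5*1 = 14
  catalan_number(5) = 1*14 + 1*5 + 2*2 + 5*1 + 14*1 = 42
  catalan_number(6) = 1*42 + 1*14 + 2*5 + 5*2 + 14*1 + 42*1 = 132
Now catalan_number(7):
  catalan_number(0)*catalan_number(6) = 1*132 = 132
  catalan_number(1)*catalan_number(5) = 1*42 = 42
  catalan_number(2)*catalan_number(4) = 2*14 = 28
  catalan_number(3)*catalan_number(3) = 5*5 = 25
  catalan_number(4)*catalan_number(2) = 14*2 = 28
  catalan_number(5)*catalan_number(1) = 42*1 = 42
  catalan_number(6)*catalan_number(0) = 132*1 = 132
= 132 + 42 + 28 + 25 + 28 + 42 + 132
= 429


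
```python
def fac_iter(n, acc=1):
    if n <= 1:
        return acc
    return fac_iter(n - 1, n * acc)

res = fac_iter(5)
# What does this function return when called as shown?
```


fac_iter(5, 1)
= fac_iter(4, 5 * 1) = fac_iter(4, 5)
= fac_iter(3, 4 * 5) = fac_iter(3, 20)
= fac_iter(2, 3 * 20) = fac_iter(2, 60)
= fac_iter(1, 2 * 60) = fac_iter(1, 120)
n <= 1, return acc = 120


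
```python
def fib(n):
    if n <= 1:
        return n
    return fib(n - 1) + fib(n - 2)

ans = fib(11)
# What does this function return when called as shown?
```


fib(11)
= fib(10) + fib(9)
= (fib(9) + fib(8)) + fib(9)
Computing bottom-up: fib(0)=0, fib(1)=1, fib(2)=1, fib(3)=2, fib(4)=3, fib(5)=5, fib(6)=8, fib(7)=13, fib(8)=21, fib(9)=34, fib(10)=55, fib(11)=89
= 89


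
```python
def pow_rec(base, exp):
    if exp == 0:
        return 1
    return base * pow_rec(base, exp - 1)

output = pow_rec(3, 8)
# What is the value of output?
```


pow_rec(3, 8)
= 3 * pow_rec(3, 7)
= 3 * 3 * pow_rec(3, 6)
= 3 * 3 * 3 * pow_rec(3, 5)
= 3 * 3 * 3 * 3 * pow_rec(3, 4)
= 3 * 3 * 3 * 3 * 3 * pow_rec(3, 3)
= 3 * 3 * 3 * 3 * 3 * 3 * pow_rec(3, 2)
= 3 * 3 * 3 * 3 * 3 * 3 * 3 * pow_rec(3, 1)
= 3 * 3 * 3 * 3 * 3 * 3 * 3 * 3 * pow_rec(3, 0)
= 3 * 3 * 3 * 3 * 3 * 3 * 3 * 3 * 1
= 6561


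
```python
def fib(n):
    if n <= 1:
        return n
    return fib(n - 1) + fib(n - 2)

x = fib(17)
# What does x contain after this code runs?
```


fib(17)
= fib(16) + fib(15)
= (fib(15) + fib(14)) + fib(15)
Computing bottom-up: fib(0)=0, fib(1)=1, fib(2)=1, fib(3)=2, fib(4)=3, fib(5)=5, fib(6)=8, fib(7)=13, fib(8)=21, fib(9)=34, fib(10)=55, fib(11)=89, fib(12)=144, fib(13)=233, fib(14)=377, fib(15)=610, fib(16)=987, fib(17)=1597
= 1597


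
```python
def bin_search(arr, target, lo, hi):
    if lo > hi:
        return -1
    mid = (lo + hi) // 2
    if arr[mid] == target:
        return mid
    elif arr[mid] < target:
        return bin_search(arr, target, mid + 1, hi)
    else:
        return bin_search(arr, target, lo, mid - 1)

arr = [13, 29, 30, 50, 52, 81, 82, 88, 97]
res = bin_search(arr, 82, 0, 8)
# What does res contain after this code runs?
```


bin_search(arr, 82, 0, 8)
lo=0, hi=8, mid=4, arr[mid]=52
52 < 82, search right half
lo=5, hi=8, mid=6, arr[mid]=82
arr[6] == 82, found at index 6
= 6


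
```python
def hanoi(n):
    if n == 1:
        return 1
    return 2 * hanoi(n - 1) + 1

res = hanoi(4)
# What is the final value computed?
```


hanoi(4)
= 2 * hanoi(3) + 1
= 2 * (2 * hanoi(2) + 1) + 1
= 2 * (2 * (2 * hanoi(1) + 1) + 1) + 1
Now compute bottom-up:
hanoi(1) = 1
hanoi(2) = 2 * 1 + 1 = 3
hanoi(3) = 2 * 3 + 1 = 7
hanoi(4) = 2 * 7 + 1 = 15
= 15


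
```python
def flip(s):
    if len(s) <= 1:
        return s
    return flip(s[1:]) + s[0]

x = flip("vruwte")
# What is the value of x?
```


flip("vruwte")
= flip("ruwte") + "v"
= flip("uwte") + "r" + "v"
= flip("wte") + "u" + "r" + "v"
= flip("te") + "w" + "u" + "r" + "v"
= flip("e") + "t" + "w" + "u" + "r" + "v"
= "e" + "t" + "w" + "u" + "r" + "v"
= "etwurv"


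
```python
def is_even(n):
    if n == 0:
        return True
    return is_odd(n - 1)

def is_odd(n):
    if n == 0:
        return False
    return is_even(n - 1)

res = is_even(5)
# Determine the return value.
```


is_even(5)
= is_odd(4)
= is_even(3)
= is_odd(2)
= is_even(1)
= is_odd(0)
n == 0: return False
= False


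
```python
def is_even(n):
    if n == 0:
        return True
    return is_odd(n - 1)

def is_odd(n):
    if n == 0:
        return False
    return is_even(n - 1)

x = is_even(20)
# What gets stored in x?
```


is_even(20)
= is_odd(19)
= is_even(18)
= is_odd(17)
= is_even(16)
= is_odd(15)
= is_even(14)
= is_odd(13)
= is_even(12)
= is_odd(11)
= is_even(10)
= is_odd(9)
= is_even(8)
= is_odd(7)
= is_even(6)
= is_odd(5)
= is_even(4)
= is_odd(3)
= is_even(2)
= is_odd(1)
= is_even(0)
n == 0: return True
= True


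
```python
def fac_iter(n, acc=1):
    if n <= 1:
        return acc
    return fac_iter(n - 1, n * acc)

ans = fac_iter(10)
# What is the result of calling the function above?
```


fac_iter(10, 1)
= fac_iter(9, 10 * 1) = fac_iter(9, 10)
= fac_iter(8, 9 * 10) = fac_iter(8, 90)
= fac_iter(7, 8 * 90) = fac_iter(7, 720)
= fac_iter(6, 7 * 720) = fac_iter(6, 5040)
= fac_iter(5, 6 * 5040) = fac_iter(5, 30240)
= fac_iter(4, 5 * 30240) = fac_iter(4, 151200)
= fac_iter(3, 4 * 151200) = fac_iter(3, 604800)
= fac_iter(2, 3 * 604800) = fac_iter(2, 1814400)
= fac_iter(1, 2 * 1814400) = fac_iter(1, 3628800)
n <= 1, return acc = 3628800


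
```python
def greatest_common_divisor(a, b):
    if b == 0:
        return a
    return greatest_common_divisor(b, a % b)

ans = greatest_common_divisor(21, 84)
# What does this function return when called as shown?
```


greatest_common_divisor(21, 84)
= greatest_common_divisor(84, 21 % 84) = greatest_common_divisor(84, 21)
= greatest_common_divisor(21, 84 % 21) = greatest_common_divisor(21, 0)
b == 0, return a = 21


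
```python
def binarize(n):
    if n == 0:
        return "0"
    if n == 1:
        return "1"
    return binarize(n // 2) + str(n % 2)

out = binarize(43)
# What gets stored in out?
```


binarize(43)
= binarize(21) + "1"
= binarize(10) + "1" + "1"
= binarize(5) + "0" + "1" + "1"
= binarize(2) + "1" + "0" + "1" + "1"
= binarize(1) + "0" + "1" + "0" + "1" + "1"
= "1" + "0" + "1" + "0" + "1" + "1"
= "101011"


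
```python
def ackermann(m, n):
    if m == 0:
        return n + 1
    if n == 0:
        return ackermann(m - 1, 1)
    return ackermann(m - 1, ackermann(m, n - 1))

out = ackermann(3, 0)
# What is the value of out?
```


ackermann(3, 0)
n == 0: return ackermann(2, 1)
= ackermann(2, 1) = 5
= 5


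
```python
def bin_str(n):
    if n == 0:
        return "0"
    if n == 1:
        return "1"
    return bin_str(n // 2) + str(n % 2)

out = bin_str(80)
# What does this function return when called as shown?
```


bin_str(80)
= bin_str(40) + "0"
= bin_str(20) + "0" + "0"
= bin_str(10) + "0" + "0" + "0"
= bin_str(5) + "0" + "0" + "0" + "0"
= bin_str(2) + "1" + "0" + "0" + "0" + "0"
= bin_str(1) + "0" + "1" + "0" + "0" + "0" + "0"
= "1" + "0" + "1" + "0" + "0" + "0" + "0"
= "1010000"


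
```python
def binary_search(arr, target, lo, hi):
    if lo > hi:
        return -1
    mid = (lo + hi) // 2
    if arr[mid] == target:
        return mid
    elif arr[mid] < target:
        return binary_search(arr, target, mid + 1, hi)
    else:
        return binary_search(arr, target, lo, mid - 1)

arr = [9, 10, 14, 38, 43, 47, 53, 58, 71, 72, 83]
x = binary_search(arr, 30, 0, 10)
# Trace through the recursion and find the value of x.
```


binary_search(arr, 30, 0, 10)
lo=0, hi=10, mid=5, arr[mid]=47
47 > 30, search left half
lo=0, hi=4, mid=2, arr[mid]=14
14 < 30, search right half
lo=3, hi=4, mid=3, arr[mid]=38
38 > 30, search left half
lo > hi, target not found, return -1
= -1


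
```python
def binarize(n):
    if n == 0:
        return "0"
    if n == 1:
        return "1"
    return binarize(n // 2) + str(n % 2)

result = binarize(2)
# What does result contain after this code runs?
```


binarize(2)
= binarize(1) + "0"
= "1" + "0"
= "10"


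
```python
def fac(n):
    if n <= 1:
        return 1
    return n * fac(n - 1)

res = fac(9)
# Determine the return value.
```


fac(9)
= 9 * fac(8)
= 9 * 8 * fac(7)
= 9 * 8 * 7 * fac(6)
= 9 * 8 * 7 * 6 * fac(5)
= 9 * 8 * 7 * 6 * 5 * fac(4)
= 9 * 8 * 7 * 6 * 5 * 4 * fac(3)
= 9 * 8 * 7 * 6 * 5 * 4 * 3 * fac(2)
= 9 * 8 * 7 * 6 * 5 * 4 * 3 * 2 * fac(1)
= 9 * 8 * 7 * 6 * 5 * 4 * 3 * 2 * 1
= 362880


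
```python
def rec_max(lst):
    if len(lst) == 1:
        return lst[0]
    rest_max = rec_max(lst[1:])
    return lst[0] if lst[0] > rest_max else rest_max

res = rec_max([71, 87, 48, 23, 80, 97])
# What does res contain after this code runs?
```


rec_max([71, 87, 48, 23, 80, 97])
= compare 71 with rec_max([87, 48, 23, 80, 97])
= compare 87 with rec_max([48, 23, 80, 97])
= compare 48 with rec_max([23, 80, 97])
= compare 23 with rec_max([80, 97])
= compare 80 with rec_max([97])
Base: rec_max([97]) = 97
compare 80 with 97: max = 97
compare 23 with 97: max = 97
compare 48 with 97: max = 97
compare 87 with 97: max = 97
compare 71 with 97: max = 97
= 97


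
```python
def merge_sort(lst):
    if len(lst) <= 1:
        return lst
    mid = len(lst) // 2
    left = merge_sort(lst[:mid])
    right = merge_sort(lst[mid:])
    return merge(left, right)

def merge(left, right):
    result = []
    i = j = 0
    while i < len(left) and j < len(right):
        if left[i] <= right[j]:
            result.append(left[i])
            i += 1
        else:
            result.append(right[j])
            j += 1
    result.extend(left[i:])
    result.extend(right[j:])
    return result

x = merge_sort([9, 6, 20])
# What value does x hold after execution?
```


merge_sort([9, 6, 20])
Split into [9] and [6, 20]
Left sorted: [9]
Right sorted: [6, 20]
Merge [9] and [6, 20]
= [6, 9, 20]


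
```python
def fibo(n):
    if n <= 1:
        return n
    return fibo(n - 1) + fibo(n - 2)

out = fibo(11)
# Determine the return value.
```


fibo(11)
= fibo(10) + fibo(9)
= (fibo(9) + fibo(8)) + fibo(9)
Computing bottom-up: fibo(0)=0, fibo(1)=1, fibo(2)=1, fibo(3)=2, fibo(4)=3, fibo(5)=5, fibo(6)=8, fibo(7)=13, fibo(8)=21, fibo(9)=34, fibo(10)=55, fibo(11)=89
= 89


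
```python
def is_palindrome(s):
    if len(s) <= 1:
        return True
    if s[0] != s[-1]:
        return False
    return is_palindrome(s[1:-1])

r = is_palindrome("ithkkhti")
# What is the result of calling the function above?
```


is_palindrome("ithkkhti")
"ithkkhti": s[0]='i' == s[-1]='i' -> is_palindrome("thkkht")
"thkkht": s[0]='t' == s[-1]='t' -> is_palindrome("hkkh")
"hkkh": s[0]='h' == s[-1]='h' -> is_palindrome("kk")
"kk": s[0]='k' == s[-1]='k' -> is_palindrome("")
"": len <= 1 -> True
= True


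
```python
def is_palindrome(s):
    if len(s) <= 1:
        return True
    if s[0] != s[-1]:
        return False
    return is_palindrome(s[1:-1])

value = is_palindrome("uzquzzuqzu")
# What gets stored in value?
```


is_palindrome("uzquzzuqzu")
"uzquzzuqzu": s[0]='u' == s[-1]='u' -> is_palindrome("zquzzuqz")
"zquzzuqz": s[0]='z' == s[-1]='z' -> is_palindrome("quzzuq")
"quzzuq": s[0]='q' == s[-1]='q' -> is_palindrome("uzzu")
"uzzu": s[0]='u' == s[-1]='u' -> is_palindrome("zz")
"zz": s[0]='z' == s[-1]='z' -> is_palindrome("")
"": len <= 1 -> True
= True


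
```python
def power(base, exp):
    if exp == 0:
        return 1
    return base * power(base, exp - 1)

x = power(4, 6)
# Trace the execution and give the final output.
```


power(4, 6)
= 4 * power(4, 5)
= 4 * 4 * power(4, 4)
= 4 * 4 * 4 * power(4, 3)
= 4 * 4 * 4 * 4 * power(4, 2)
= 4 * 4 * 4 * 4 * 4 * power(4, 1)
= 4 * 4 * 4 * 4 * 4 * 4 * power(4, 0)
= 4 * 4 * 4 * 4 * 4 * 4 * 1
= 4096


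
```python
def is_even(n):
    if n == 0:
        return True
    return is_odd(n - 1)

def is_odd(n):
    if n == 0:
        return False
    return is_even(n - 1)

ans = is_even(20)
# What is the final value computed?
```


is_even(20)
= is_odd(19)
= is_even(18)
= is_odd(17)
= is_even(16)
= is_odd(15)
= is_even(14)
= is_odd(13)
= is_even(12)
= is_odd(11)
= is_even(10)
= is_odd(9)
= is_even(8)
= is_odd(7)
= is_even(6)
= is_odd(5)
= is_even(4)
= is_odd(3)
= is_even(2)
= is_odd(1)
= is_even(0)
n == 0: return True
= True


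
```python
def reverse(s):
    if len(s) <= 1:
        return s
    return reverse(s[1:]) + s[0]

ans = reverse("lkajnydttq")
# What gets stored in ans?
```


reverse("lkajnydttq")
= reverse("kajnydttq") + "l"
= reverse("ajnydttq") + "k" + "l"
= reverse("jnydttq") + "a" + "k" + "l"
= reverse("nydttq") + "j" + "a" + "k" + "l"
= reverse("ydttq") + "n" + "j" + "a" + "k" + "l"
= reverse("dttq") + "y" + "n" + "j" + "a" + "k" + "l"
= reverse("ttq") + "d" + "y" + "n" + "j" + "a" + "k" + "l"
= reverse("tq") + "t" + "d" + "y" + "n" + "j" + "a" + "k" + "l"
= reverse("q") + "t" + "t" + "d" + "y" + "n" + "j" + "a" + "k" + "l"
= "q" + "t" + "t" + "d" + "y" + "n" + "j" + "a" + "k" + "l"
= "qttdynjakl"


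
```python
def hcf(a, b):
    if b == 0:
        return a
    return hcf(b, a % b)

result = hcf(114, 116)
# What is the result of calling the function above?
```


hcf(114, 116)
= hcf(116, 114 % 116) = hcf(116, 114)
= hcf(114, 116 % 114) = hcf(114, 2)
= hcf(2, 114 % 2) = hcf(2, 0)
b == 0, return a = 2


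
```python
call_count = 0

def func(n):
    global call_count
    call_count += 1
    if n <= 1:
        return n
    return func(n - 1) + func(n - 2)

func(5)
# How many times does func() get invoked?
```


func(5) calls func(4) and func(3); each non-base call branches into two more.
Let C(k) = total number of calls made by func(k), including the call to func(k) itself.
Base cases: C(0) = 1, C(1) = 1
Recurrence: C(k) = 1 + C(k-1) + C(k-2)
  C(2) = 1 + C(1) + C(0) = 1 + 1 + 1 = 3
  C(3) = 1 + C(2) + C(1) = 1 + 3 + 1 = 5
  C(4) = 1 + C(3) + C(2) = 1 + 5 + 3 = 9
  C(5) = 1 + C(4) + C(3) = 1 + 9 + 5 = 15
Total calls = C(5) = 15


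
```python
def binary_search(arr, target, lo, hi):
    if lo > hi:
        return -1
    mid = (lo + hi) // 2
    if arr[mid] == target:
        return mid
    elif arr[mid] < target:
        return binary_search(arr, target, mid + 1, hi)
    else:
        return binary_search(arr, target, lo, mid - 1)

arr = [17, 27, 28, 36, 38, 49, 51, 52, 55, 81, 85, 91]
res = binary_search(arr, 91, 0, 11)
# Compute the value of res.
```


binary_search(arr, 91, 0, 11)
lo=0, hi=11, mid=5, arr[mid]=49
49 < 91, search right half
lo=6, hi=11, mid=8, arr[mid]=55
55 < 91, search right half
lo=9, hi=11, mid=10, arr[mid]=85
85 < 91, search right half
lo=11, hi=11, mid=11, arr[mid]=91
arr[11] == 91, found at index 11
= 11


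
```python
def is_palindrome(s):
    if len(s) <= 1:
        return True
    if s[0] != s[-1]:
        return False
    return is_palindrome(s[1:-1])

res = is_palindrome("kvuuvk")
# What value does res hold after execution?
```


is_palindrome("kvuuvk")
"kvuuvk": s[0]='k' == s[-1]='k' -> is_palindrome("vuuv")
"vuuv": s[0]='v' == s[-1]='v' -> is_palindrome("uu")
"uu": s[0]='u' == s[-1]='u' -> is_palindrome("")
"": len <= 1 -> True
= True


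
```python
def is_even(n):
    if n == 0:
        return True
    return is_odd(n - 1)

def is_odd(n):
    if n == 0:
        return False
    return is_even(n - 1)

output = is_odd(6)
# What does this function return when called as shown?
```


is_odd(6)
= is_even(5)
= is_odd(4)
= is_even(3)
= is_odd(2)
= is_even(1)
= is_odd(0)
n == 0: return False
= False


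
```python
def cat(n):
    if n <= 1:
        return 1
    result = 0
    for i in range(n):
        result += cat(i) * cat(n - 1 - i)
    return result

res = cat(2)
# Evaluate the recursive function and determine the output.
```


cat(2)
= sum of cat(i) * cat(2-1-i) for i in 0..1
  cat(0)*cat(1) = 1*1 = 1
  cat(1)*cat(0) = 1*1 = 1
= 1 + 1
= 2


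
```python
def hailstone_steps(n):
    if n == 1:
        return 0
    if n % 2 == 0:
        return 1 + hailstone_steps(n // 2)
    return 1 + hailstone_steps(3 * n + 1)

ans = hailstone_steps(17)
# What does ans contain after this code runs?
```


hailstone_steps(17)
17 is odd -> 3*17+1 = 52 -> hailstone_steps(52)
52 is even -> hailstone_steps(26)
26 is even -> hailstone_steps(13)
13 is odd -> 3*13+1 = 40 -> hailstone_steps(40)
40 is even -> hailstone_steps(20)
20 is even -> hailstone_steps(10)
10 is even -> hailstone_steps(5)
5 is odd -> 3*5+1 = 16 -> hailstone_steps(16)
16 is even -> hailstone_steps(8)
8 is even -> hailstone_steps(4)
4 is even -> hailstone_steps(2)
2 is even -> hailstone_steps(1)
Reached 1 after 12 steps
= 12


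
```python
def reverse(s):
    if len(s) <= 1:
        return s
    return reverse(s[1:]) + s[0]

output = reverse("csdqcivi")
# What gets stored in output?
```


reverse("csdqcivi")
= reverse("sdqcivi") + "c"
= reverse("dqcivi") + "s" + "c"
= reverse("qcivi") + "d" + "s" + "c"
= reverse("civi") + "q" + "d" + "s" + "c"
= reverse("ivi") + "c" + "q" + "d" + "s" + "c"
= reverse("vi") + "i" + "c" + "q" + "d" + "s" + "c"
= reverse("i") + "v" + "i" + "c" + "q" + "d" + "s" + "c"
= "i" + "v" + "i" + "c" + "q" + "d" + "s" + "c"
= "ivicqdsc"


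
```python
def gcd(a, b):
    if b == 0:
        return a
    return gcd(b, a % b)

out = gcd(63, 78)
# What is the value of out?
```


gcd(63, 78)
= gcd(78, 63 % 78) = gcd(78, 63)
= gcd(63, 78 % 63) = gcd(63, 15)
= gcd(15, 63 % 15) = gcd(15, 3)
= gcd(3, 15 % 3) = gcd(3, 0)
b == 0, return a = 3


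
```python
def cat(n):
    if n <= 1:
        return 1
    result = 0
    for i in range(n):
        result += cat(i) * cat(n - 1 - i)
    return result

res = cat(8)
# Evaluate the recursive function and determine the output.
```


cat(8)
= sum of cat(i) * cat(8-1-i) for i in 0..7
First compute sub-values bottom-up:
  cat(0) = 1, cat(1) = 1
  cat(2) = 1*1 + 1*1 = 2
  cat(3) = 1*2 + 1*1 + 2*1 = 5
  cat(4) = 1*5 + 1*2 + 2*1 + 5*1 = 14
  cat(5) = 1*14 + 1*5 + 2*2 + 5*1 + 14*1 = 42
  cat(6) = 1*42 + 1*14 + 2*5 + 5*2 + 14*1 + 42*1 = 132
  cat(7) = 1*132 + 1*42 + 2*14 + 5*5 + 14*2 + 42*1 + 132*1 = 429
Now cat(8):
  cat(0)*cat(7) = 1*429 = 429
  cat(1)*cat(6) = 1*132 = 132
  cat(2)*cat(5) = 2*42 = 84
  cat(3)*cat(4) = 5*14 = 70
  cat(4)*cat(3) = 14*5 = 70
  cat(5)*cat(2) = 42*2 = 84
  cat(6)*cat(1) = 132*1 = 132
  cat(7)*cat(0) = 429*1 = 429
= 429 + 132 + 84 + 70 + 70 + 84 + 132 + 429
= 1430


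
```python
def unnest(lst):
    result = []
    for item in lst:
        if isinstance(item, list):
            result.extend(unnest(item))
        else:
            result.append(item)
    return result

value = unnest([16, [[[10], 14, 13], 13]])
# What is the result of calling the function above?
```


unnest([16, [[[10], 14, 13], 13]])
Processing each element:
  16 is not a list -> append 16
  [[[10], 14, 13], 13] is a list -> unnest recursively -> [10, 14, 13, 13]
= [16, 10, 14, 13, 13]


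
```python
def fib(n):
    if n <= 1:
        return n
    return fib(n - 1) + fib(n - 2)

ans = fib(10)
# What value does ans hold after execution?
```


fib(10)
= fib(9) + fib(8)
= (fib(8) + fib(7)) + fib(8)
Computing bottom-up: fib(0)=0, fib(1)=1, fib(2)=1, fib(3)=2, fib(4)=3, fib(5)=5, fib(6)=8, fib(7)=13, fib(8)=21, fib(9)=34, fib(10)=55
= 55


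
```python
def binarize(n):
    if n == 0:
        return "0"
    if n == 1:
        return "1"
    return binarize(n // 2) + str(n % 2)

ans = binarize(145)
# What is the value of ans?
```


binarize(145)
= binarize(72) + "1"
= binarize(36) + "0" + "1"
= binarize(18) + "0" + "0" + "1"
= binarize(9) + "0" + "0" + "0" + "1"
= binarize(4) + "1" + "0" + "0" + "0" + "1"
= binarize(2) + "0" + "1" + "0" + "0" + "0" + "1"
= binarize(1) + "0" + "0" + "1" + "0" + "0" + "0" + "1"
= "1" + "0" + "0" + "1" + "0" + "0" + "0" + "1"
= "10010001"


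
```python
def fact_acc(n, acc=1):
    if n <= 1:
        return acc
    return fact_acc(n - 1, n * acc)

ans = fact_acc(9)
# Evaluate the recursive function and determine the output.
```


fact_acc(9, 1)
= fact_acc(8, 9 * 1) = fact_acc(8, 9)
= fact_acc(7, 8 * 9) = fact_acc(7, 72)
= fact_acc(6, 7 * 72) = fact_acc(6, 504)
= fact_acc(5, 6 * 504) = fact_acc(5, 3024)
= fact_acc(4, 5 * 3024) = fact_acc(4, 15120)
= fact_acc(3, 4 * 15120) = fact_acc(3, 60480)
= fact_acc(2, 3 * 60480) = fact_acc(2, 181440)
= fact_acc(1, 2 * 181440) = fact_acc(1, 362880)
n <= 1, return acc = 362880


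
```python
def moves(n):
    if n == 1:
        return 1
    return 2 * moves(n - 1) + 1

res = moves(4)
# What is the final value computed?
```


moves(4)
= 2 * moves(3) + 1
= 2 * (2 * moves(2) + 1) + 1
= 2 * (2 * (2 * moves(1) + 1) + 1) + 1
Now compute bottom-up:
moves(1) = 1
moves(2) = 2 * 1 + 1 = 3
moves(3) = 2 * 3 + 1 = 7
moves(4) = 2 * 7 + 1 = 15
= 15


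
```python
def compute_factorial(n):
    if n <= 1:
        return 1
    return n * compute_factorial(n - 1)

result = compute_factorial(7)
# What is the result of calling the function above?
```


compute_factorial(7)
= 7 * compute_factorial(6)
= 7 * 6 * compute_factorial(5)
= 7 * 6 * 5 * compute_factorial(4)
= 7 * 6 * 5 * 4 * compute_factorial(3)
= 7 * 6 * 5 * 4 * 3 * compute_factorial(2)
= 7 * 6 * 5 * 4 * 3 * 2 * compute_factorial(1)
= 7 * 6 * 5 * 4 * 3 * 2 * 1
= 5040


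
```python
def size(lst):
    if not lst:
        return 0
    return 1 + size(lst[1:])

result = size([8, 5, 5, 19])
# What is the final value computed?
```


size([8, 5, 5, 19])
= 1 + size([5, 5, 19])
= 1 + 1 + size([5, 19])
= 1 + 1 + 1 + size([19])
= 1 + 1 + 1 + 1 + size([])
= 1 + 1 + 1 + 1 + 0
= 4


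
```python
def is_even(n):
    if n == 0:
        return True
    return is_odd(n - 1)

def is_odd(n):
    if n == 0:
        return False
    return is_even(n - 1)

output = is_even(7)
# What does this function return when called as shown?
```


is_even(7)
= is_odd(6)
= is_even(5)
= is_odd(4)
= is_even(3)
= is_odd(2)
= is_even(1)
= is_odd(0)
n == 0: return False
= False


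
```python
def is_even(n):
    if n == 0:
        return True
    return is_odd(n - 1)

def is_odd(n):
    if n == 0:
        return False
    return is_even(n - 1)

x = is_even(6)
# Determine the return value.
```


is_even(6)
= is_odd(5)
= is_even(4)
= is_odd(3)
= is_even(2)
= is_odd(1)
= is_even(0)
n == 0: return True
= True


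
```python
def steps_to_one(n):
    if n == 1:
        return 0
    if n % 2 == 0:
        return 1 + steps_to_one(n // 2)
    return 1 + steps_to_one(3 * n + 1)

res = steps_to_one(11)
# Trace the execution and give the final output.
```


steps_to_one(11)
11 is odd -> 3*11+1 = 34 -> steps_to_one(34)
34 is even -> steps_to_one(17)
17 is odd -> 3*17+1 = 52 -> steps_to_one(52)
52 is even -> steps_to_one(26)
26 is even -> steps_to_one(13)
13 is odd -> 3*13+1 = 40 -> steps_to_one(40)
40 is even -> steps_to_one(20)
20 is even -> steps_to_one(10)
10 is even -> steps_to_one(5)
5 is odd -> 3*5+1 = 16 -> steps_to_one(16)
16 is even -> steps_to_one(8)
8 is even -> steps_to_one(4)
4 is even -> steps_to_one(2)
2 is even -> steps_to_one(1)
Reached 1 after 14 steps
= 14


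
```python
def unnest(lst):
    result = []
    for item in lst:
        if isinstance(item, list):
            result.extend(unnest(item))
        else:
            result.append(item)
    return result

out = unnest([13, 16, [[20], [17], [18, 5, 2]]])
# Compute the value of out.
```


unnest([13, 16, [[20], [17], [18, 5, 2]]])
Processing each element:
  13 is not a list -> append 13
  16 is not a list -> append 16
  [[20], [17], [18, 5, 2]] is a list -> unnest recursively -> [20, 17, 18, 5, 2]
= [13, 16, 20, 17, 18, 5, 2]


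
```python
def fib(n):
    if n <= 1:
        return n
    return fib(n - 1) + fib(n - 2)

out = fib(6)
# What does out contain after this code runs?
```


fib(6)
= fib(5) + fib(4)
= (fib(4) + fib(3)) + fib(4)
Computing bottom-up: fib(0)=0, fib(1)=1, fib(2)=1, fib(3)=2, fib(4)=3, fib(5)=5, fib(6)=8
= 8


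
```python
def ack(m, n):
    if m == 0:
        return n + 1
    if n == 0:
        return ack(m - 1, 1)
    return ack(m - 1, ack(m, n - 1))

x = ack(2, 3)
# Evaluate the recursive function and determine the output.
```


ack(2, 3)
= ack(1, ack(2, 2))
First compute ack(2, 2) = 7
= ack(1, 7)
= 9


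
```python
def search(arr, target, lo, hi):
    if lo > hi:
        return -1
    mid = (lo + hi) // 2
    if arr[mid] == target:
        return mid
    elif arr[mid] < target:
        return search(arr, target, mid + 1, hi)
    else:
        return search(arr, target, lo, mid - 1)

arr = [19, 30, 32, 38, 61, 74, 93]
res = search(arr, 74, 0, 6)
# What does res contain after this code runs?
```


search(arr, 74, 0, 6)
lo=0, hi=6, mid=3, arr[mid]=38
38 < 74, search right half
lo=4, hi=6, mid=5, arr[mid]=74
arr[5] == 74, found at index 5
= 5


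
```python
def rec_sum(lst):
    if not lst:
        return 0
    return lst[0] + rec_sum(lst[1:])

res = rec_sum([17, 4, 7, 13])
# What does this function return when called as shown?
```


rec_sum([17, 4, 7, 13])
= 17 + rec_sum([4, 7, 13])
= 17 + 4 + rec_sum([7, 13])
= 17 + 4 + 7 + rec_sum([13])
= 17 + 4 + 7 + 13 + rec_sum([])
= 17 + 4 + 7 + 13 + 0
= 41


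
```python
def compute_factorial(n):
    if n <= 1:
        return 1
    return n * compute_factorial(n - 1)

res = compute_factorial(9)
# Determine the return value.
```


compute_factorial(9)
= 9 * compute_factorial(8)
= 9 * 8 * compute_factorial(7)
= 9 * 8 * 7 * compute_factorial(6)
= 9 * 8 * 7 * 6 * compute_factorial(5)
= 9 * 8 * 7 * 6 * 5 * compute_factorial(4)
= 9 * 8 * 7 * 6 * 5 * 4 * compute_factorial(3)
= 9 * 8 * 7 * 6 * 5 * 4 * 3 * compute_factorial(2)
= 9 * 8 * 7 * 6 * 5 * 4 * 3 * 2 * compute_factorial(1)
= 9 * 8 * 7 * 6 * 5 * 4 * 3 * 2 * 1
= 362880


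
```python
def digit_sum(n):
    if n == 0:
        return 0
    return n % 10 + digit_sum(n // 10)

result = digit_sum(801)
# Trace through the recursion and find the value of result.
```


digit_sum(801)
= 1 + digit_sum(80)
= 1 + 0 + digit_sum(8)
= 1 + 0 + 8 + digit_sum(0)
= 1 + 0 + 8 + 0
= 9


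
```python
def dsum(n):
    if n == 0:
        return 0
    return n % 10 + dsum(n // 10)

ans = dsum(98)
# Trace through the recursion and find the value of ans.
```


dsum(98)
= 8 + dsum(9)
= 8 + 9 + dsum(0)
= 8 + 9 + 0
= 17
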